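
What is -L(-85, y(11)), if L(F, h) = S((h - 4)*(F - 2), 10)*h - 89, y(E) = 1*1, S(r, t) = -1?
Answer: 90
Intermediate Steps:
y(E) = 1
L(F, h) = -89 - h (L(F, h) = -h - 89 = -89 - h)
-L(-85, y(11)) = -(-89 - 1*1) = -(-89 - 1) = -1*(-90) = 90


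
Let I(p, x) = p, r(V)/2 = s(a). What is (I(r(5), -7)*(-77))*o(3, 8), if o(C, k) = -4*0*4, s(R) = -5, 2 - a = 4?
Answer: 0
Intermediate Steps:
a = -2 (a = 2 - 1*4 = 2 - 4 = -2)
r(V) = -10 (r(V) = 2*(-5) = -10)
o(C, k) = 0 (o(C, k) = 0*4 = 0)
(I(r(5), -7)*(-77))*o(3, 8) = -10*(-77)*0 = 770*0 = 0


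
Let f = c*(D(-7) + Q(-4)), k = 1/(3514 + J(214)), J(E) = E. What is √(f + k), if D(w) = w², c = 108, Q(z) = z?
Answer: √4221512873/932 ≈ 69.714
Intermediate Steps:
k = 1/3728 (k = 1/(3514 + 214) = 1/3728 ≈ 0.00026824)
f = 4860 (f = 108*((-7)² - 4) = 108*(49 - 4) = 108*45 = 4860)
√(f + k) = √(4860 + 1/3728) = √(18118081/3728) = √4221512873/932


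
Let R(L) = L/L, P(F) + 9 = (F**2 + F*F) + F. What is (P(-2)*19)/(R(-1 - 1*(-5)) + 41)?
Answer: -19/14 ≈ -1.3571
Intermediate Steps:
P(F) = -9 + F + 2*F**2 (P(F) = -9 + ((F**2 + F*F) + F) = -9 + ((F**2 + F**2) + F) = -9 + (2*F**2 + F) = -9 + (F + 2*F**2) = -9 + F + 2*F**2)
R(L) = 1
(P(-2)*19)/(R(-1 - 1*(-5)) + 41) = ((-9 - 2 + 2*(-2)**2)*19)/(1 + 41) = ((-9 - 2 + 2*4)*19)/42 = ((-9 - 2 + 8)*19)*(1/42) = -3*19*(1/42) = -57*1/42 = -19/14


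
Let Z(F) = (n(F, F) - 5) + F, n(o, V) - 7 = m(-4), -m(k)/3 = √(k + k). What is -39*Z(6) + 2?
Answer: -310 + 234*I*√2 ≈ -310.0 + 330.93*I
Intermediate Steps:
m(k) = -3*√2*√k (m(k) = -3*√(k + k) = -3*√2*√k)
n(o, V) = 7 - 6*I*√2 (n(o, V) = 7 - 3*√2*√(-4) = 7 - 3*√2*2*I = 7 - 6*I*√2)
Z(F) = 2 + F - 6*I*√2 (Z(F) = ((7 - 6*I*√2) - 5) + F = (2 - 6*I*√2) + F = 2 + F - 6*I*√2)
-39*Z(6) + 2 = -39*(2 + 6 - 6*I*√2) + 2 = -39*(8 - 6*I*√2) + 2 = (-312 + 234*I*√2) + 2 = -310 + 234*I*√2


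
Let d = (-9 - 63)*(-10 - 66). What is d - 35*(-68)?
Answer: 7852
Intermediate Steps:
d = 5472 (d = -72*(-76) = 5472)
d - 35*(-68) = 5472 - 35*(-68) = 5472 + 2380 = 7852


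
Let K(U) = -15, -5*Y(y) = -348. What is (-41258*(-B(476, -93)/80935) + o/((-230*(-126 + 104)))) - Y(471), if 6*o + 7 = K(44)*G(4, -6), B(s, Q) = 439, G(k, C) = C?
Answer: 75774960913/491437320 ≈ 154.19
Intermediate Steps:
Y(y) = 348/5 (Y(y) = -⅕*(-348) = 348/5)
o = 83/6 (o = -7/6 + (-15*(-6))/6 = -7/6 + (⅙)*90 = -7/6 + 15 = 83/6 ≈ 13.833)
(-41258*(-B(476, -93)/80935) + o/((-230*(-126 + 104)))) - Y(471) = (-41258/((-80935/439)) + 83/(6*((-230*(-126 + 104))))) - 1*348/5 = (-41258/((-80935*1/439)) + 83/(6*((-230*(-22))))) - 348/5 = (-41258/(-80935/439) + (83/6)/5060) - 348/5 = (-41258*(-439/80935) + (83/6)*(1/5060)) - 348/5 = (18112262/80935 + 83/30360) - 348/5 = 21995799677/98287464 - 348/5 = 75774960913/491437320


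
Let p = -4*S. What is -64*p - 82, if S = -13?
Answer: -3410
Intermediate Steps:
p = 52 (p = -4*(-13) = 52)
-64*p - 82 = -64*52 - 82 = -3328 - 82 = -3410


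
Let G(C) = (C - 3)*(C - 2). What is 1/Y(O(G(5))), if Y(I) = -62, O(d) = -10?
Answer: -1/62 ≈ -0.016129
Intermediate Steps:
G(C) = (-3 + C)*(-2 + C)
1/Y(O(G(5))) = 1/(-62) = -1/62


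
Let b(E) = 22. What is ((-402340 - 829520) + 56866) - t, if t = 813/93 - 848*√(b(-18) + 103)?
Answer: -36425085/31 + 4240*√5 ≈ -1.1655e+6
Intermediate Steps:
t = 271/31 - 4240*√5 (t = 813/93 - 848*√(22 + 103) = 813*(1/93) - 4240*√5 = 271/31 - 4240*√5 ≈ -9472.2)
((-402340 - 829520) + 56866) - t = ((-402340 - 829520) + 56866) - (271/31 - 4240*√5) = (-1231860 + 56866) + (-271/31 + 4240*√5) = -1174994 + (-271/31 + 4240*√5) = -36425085/31 + 4240*√5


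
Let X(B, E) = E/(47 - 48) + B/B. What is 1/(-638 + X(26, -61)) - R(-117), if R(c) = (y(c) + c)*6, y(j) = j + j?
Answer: 1213055/576 ≈ 2106.0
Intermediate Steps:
y(j) = 2*j
X(B, E) = 1 - E (X(B, E) = E/(-1) + 1 = E*(-1) + 1 = -E + 1 = 1 - E)
R(c) = 18*c (R(c) = (2*c + c)*6 = (3*c)*6 = 18*c)
1/(-638 + X(26, -61)) - R(-117) = 1/(-638 + (1 - 1*(-61))) - 18*(-117) = 1/(-638 + (1 + 61)) - 1*(-2106) = 1/(-638 + 62) + 2106 = 1/(-576) + 2106 = -1/576 + 2106 = 1213055/576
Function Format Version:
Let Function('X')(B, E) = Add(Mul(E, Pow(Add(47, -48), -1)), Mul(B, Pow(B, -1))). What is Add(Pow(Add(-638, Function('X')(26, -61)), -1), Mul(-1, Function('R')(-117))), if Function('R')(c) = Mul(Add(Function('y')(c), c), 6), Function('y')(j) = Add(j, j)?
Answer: Rational(1213055, 576) ≈ 2106.0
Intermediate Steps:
Function('y')(j) = Mul(2, j)
Function('X')(B, E) = Add(1, Mul(-1, E)) (Function('X')(B, E) = Add(Mul(E, Pow(-1, -1)), 1) = Add(Mul(E, -1), 1) = Add(Mul(-1, E), 1) = Add(1, Mul(-1, E)))
Function('R')(c) = Mul(18, c) (Function('R')(c) = Mul(Add(Mul(2, c), c), 6) = Mul(Mul(3, c), 6) = Mul(18, c))
Add(Pow(Add(-638, Function('X')(26, -61)), -1), Mul(-1, Function('R')(-117))) = Add(Pow(Add(-638, Add(1, Mul(-1, -61))), -1), Mul(-1, Mul(18, -117))) = Add(Pow(Add(-638, Add(1, 61)), -1), Mul(-1, -2106)) = Add(Pow(Add(-638, 62), -1), 2106) = Add(Pow(-576, -1), 2106) = Add(Rational(-1, 576), 2106) = Rational(1213055, 576)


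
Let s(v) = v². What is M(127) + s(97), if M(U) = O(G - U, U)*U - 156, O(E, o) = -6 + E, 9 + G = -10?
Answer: -10051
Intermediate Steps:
G = -19 (G = -9 - 10 = -19)
M(U) = -156 + U*(-25 - U) (M(U) = (-6 + (-19 - U))*U - 156 = (-25 - U)*U - 156 = U*(-25 - U) - 156 = -156 + U*(-25 - U))
M(127) + s(97) = (-156 - 1*127*(25 + 127)) + 97² = (-156 - 1*127*152) + 9409 = (-156 - 19304) + 9409 = -19460 + 9409 = -10051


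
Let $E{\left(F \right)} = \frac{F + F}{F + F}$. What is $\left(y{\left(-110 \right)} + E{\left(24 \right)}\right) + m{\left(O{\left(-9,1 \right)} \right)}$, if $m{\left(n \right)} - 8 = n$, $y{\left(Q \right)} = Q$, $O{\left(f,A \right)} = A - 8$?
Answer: $-108$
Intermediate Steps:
$O{\left(f,A \right)} = -8 + A$
$m{\left(n \right)} = 8 + n$
$E{\left(F \right)} = 1$ ($E{\left(F \right)} = \frac{2 F}{2 F} = 2 F \frac{1}{2 F} = 1$)
$\left(y{\left(-110 \right)} + E{\left(24 \right)}\right) + m{\left(O{\left(-9,1 \right)} \right)} = \left(-110 + 1\right) + \left(8 + \left(-8 + 1\right)\right) = -109 + \left(8 - 7\right) = -109 + 1 = -108$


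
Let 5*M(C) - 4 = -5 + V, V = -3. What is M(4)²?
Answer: 16/25 ≈ 0.64000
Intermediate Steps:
M(C) = -⅘ (M(C) = ⅘ + (-5 - 3)/5 = ⅘ + (⅕)*(-8) = ⅘ - 8/5 = -⅘)
M(4)² = (-⅘)² = 16/25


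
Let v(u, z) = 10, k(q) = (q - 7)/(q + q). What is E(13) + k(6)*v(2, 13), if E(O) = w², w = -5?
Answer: 145/6 ≈ 24.167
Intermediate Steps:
k(q) = (-7 + q)/(2*q) (k(q) = (-7 + q)/((2*q)) = (-7 + q)*(1/(2*q)) = (-7 + q)/(2*q))
E(O) = 25 (E(O) = (-5)² = 25)
E(13) + k(6)*v(2, 13) = 25 + ((½)*(-7 + 6)/6)*10 = 25 + ((½)*(⅙)*(-1))*10 = 25 - 1/12*10 = 25 - ⅚ = 145/6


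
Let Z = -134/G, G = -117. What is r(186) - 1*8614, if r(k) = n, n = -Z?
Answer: -1007972/117 ≈ -8615.1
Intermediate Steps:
Z = 134/117 (Z = -134/(-117) = -134*(-1/117) = 134/117 ≈ 1.1453)
n = -134/117 (n = -1*134/117 = -134/117 ≈ -1.1453)
r(k) = -134/117
r(186) - 1*8614 = -134/117 - 1*8614 = -134/117 - 8614 = -1007972/117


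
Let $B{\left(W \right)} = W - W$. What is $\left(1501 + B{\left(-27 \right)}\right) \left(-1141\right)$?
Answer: $-1712641$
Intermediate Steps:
$B{\left(W \right)} = 0$
$\left(1501 + B{\left(-27 \right)}\right) \left(-1141\right) = \left(1501 + 0\right) \left(-1141\right) = 1501 \left(-1141\right) = -1712641$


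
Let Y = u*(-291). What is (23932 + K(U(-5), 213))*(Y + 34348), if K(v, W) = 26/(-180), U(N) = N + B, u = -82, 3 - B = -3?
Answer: 12537659807/9 ≈ 1.3931e+9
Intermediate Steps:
B = 6 (B = 3 - 1*(-3) = 3 + 3 = 6)
U(N) = 6 + N (U(N) = N + 6 = 6 + N)
Y = 23862 (Y = -82*(-291) = 23862)
K(v, W) = -13/90 (K(v, W) = 26*(-1/180) = -13/90)
(23932 + K(U(-5), 213))*(Y + 34348) = (23932 - 13/90)*(23862 + 34348) = (2153867/90)*58210 = 12537659807/9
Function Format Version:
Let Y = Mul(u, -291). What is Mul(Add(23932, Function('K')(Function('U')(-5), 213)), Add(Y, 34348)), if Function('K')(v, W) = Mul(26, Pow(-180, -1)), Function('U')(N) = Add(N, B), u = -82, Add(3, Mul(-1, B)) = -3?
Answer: Rational(12537659807, 9) ≈ 1.3931e+9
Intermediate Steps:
B = 6 (B = Add(3, Mul(-1, -3)) = Add(3, 3) = 6)
Function('U')(N) = Add(6, N) (Function('U')(N) = Add(N, 6) = Add(6, N))
Y = 23862 (Y = Mul(-82, -291) = 23862)
Function('K')(v, W) = Rational(-13, 90) (Function('K')(v, W) = Mul(26, Rational(-1, 180)) = Rational(-13, 90))
Mul(Add(23932, Function('K')(Function('U')(-5), 213)), Add(Y, 34348)) = Mul(Add(23932, Rational(-13, 90)), Add(23862, 34348)) = Mul(Rational(2153867, 90), 58210) = Rational(12537659807, 9)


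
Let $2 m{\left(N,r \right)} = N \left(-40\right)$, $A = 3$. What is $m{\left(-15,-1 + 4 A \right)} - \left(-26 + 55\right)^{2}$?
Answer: $-541$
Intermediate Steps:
$m{\left(N,r \right)} = - 20 N$ ($m{\left(N,r \right)} = \frac{N \left(-40\right)}{2} = \frac{\left(-40\right) N}{2} = - 20 N$)
$m{\left(-15,-1 + 4 A \right)} - \left(-26 + 55\right)^{2} = \left(-20\right) \left(-15\right) - \left(-26 + 55\right)^{2} = 300 - 29^{2} = 300 - 841 = -541$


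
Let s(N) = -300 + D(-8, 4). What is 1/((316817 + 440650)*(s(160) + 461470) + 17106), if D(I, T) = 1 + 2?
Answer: 1/349323345897 ≈ 2.8627e-12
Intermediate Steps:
D(I, T) = 3
s(N) = -297 (s(N) = -300 + 3 = -297)
1/((316817 + 440650)*(s(160) + 461470) + 17106) = 1/((316817 + 440650)*(-297 + 461470) + 17106) = 1/(757467*461173 + 17106) = 1/(349323328791 + 17106) = 1/349323345897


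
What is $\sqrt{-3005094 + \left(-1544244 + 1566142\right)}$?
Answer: $2 i \sqrt{745799} \approx 1727.2 i$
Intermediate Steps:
$\sqrt{-3005094 + \left(-1544244 + 1566142\right)} = \sqrt{-3005094 + 21898} = \sqrt{-2983196} = 2 i \sqrt{745799}$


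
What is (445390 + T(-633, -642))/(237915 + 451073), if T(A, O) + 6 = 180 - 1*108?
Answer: 111364/172247 ≈ 0.64654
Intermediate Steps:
T(A, O) = 66 (T(A, O) = -6 + (180 - 1*108) = -6 + (180 - 108) = -6 + 72 = 66)
(445390 + T(-633, -642))/(237915 + 451073) = (445390 + 66)/(237915 + 451073) = 445456/688988 = 445456*(1/688988) = 111364/172247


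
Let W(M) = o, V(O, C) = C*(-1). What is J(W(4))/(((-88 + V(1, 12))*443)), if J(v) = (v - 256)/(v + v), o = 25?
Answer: 231/2215000 ≈ 0.00010429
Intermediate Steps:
V(O, C) = -C
W(M) = 25
J(v) = (-256 + v)/(2*v) (J(v) = (-256 + v)/((2*v)) = (-256 + v)*(1/(2*v)) = (-256 + v)/(2*v))
J(W(4))/(((-88 + V(1, 12))*443)) = ((½)*(-256 + 25)/25)/(((-88 - 1*12)*443)) = ((½)*(1/25)*(-231))/(((-88 - 12)*443)) = -231/(50*((-100*443))) = -231/50/(-44300) = -231/50*(-1/44300) = 231/2215000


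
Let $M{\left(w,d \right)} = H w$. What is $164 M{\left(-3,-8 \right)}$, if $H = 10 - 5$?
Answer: $-2460$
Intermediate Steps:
$H = 5$
$M{\left(w,d \right)} = 5 w$
$164 M{\left(-3,-8 \right)} = 164 \cdot 5 \left(-3\right) = 164 \left(-15\right) = -2460$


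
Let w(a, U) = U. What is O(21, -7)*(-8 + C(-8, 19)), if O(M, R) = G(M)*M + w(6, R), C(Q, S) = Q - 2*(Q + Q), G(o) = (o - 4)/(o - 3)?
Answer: 616/3 ≈ 205.33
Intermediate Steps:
G(o) = (-4 + o)/(-3 + o)
C(Q, S) = -3*Q (C(Q, S) = Q - 4*Q = -3*Q)
O(M, R) = R + M*(-4 + M)/(-3 + M) (O(M, R) = ((-4 + M)/(-3 + M))*M + R = M*(-4 + M)/(-3 + M) + R = R + M*(-4 + M)/(-3 + M))
O(21, -7)*(-8 + C(-8, 19)) = ((21*(-4 + 21) - 7*(-3 + 21))/(-3 + 21))*(-8 - 3*(-8)) = ((21*17 - 7*18)/18)*(-8 + 24) = ((357 - 126)/18)*16 = ((1/18)*231)*16 = (77/6)*16 = 616/3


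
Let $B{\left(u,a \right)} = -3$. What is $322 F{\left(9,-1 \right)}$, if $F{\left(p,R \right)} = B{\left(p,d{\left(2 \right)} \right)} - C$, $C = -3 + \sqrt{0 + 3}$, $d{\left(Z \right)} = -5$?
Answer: $- 322 \sqrt{3} \approx -557.72$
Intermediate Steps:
$C = -3 + \sqrt{3} \approx -1.268$
$F{\left(p,R \right)} = - \sqrt{3}$ ($F{\left(p,R \right)} = -3 - \left(-3 + \sqrt{3}\right) = -3 + \left(3 - \sqrt{3}\right) = - \sqrt{3}$)
$322 F{\left(9,-1 \right)} = 322 \left(- \sqrt{3}\right) = - 322 \sqrt{3}$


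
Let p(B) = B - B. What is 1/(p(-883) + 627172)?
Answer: 1/627172 ≈ 1.5945e-6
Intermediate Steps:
p(B) = 0
1/(p(-883) + 627172) = 1/(0 + 627172) = 1/627172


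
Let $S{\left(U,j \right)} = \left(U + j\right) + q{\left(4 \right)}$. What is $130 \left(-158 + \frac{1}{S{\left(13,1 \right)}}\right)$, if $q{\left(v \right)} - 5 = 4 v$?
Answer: $- \frac{143754}{7} \approx -20536.0$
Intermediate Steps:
$q{\left(v \right)} = 5 + 4 v$
$S{\left(U,j \right)} = 21 + U + j$ ($S{\left(U,j \right)} = \left(U + j\right) + \left(5 + 4 \cdot 4\right) = \left(U + j\right) + \left(5 + 16\right) = \left(U + j\right) + 21 = 21 + U + j$)
$130 \left(-158 + \frac{1}{S{\left(13,1 \right)}}\right) = 130 \left(-158 + \frac{1}{21 + 13 + 1}\right) = 130 \left(-158 + \frac{1}{35}\right) = 130 \left(- \frac{5529}{35}\right) = - \frac{143754}{7}$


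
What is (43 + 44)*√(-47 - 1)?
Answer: 348*I*√3 ≈ 602.75*I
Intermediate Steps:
(43 + 44)*√(-47 - 1) = 87*√(-48) = 87*(4*I*√3) = 348*I*√3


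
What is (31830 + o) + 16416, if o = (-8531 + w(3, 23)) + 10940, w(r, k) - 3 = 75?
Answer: 50733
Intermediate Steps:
w(r, k) = 78 (w(r, k) = 3 + 75 = 78)
o = 2487 (o = (-8531 + 78) + 10940 = -8453 + 10940 = 2487)
(31830 + o) + 16416 = (31830 + 2487) + 16416 = 34317 + 16416 = 50733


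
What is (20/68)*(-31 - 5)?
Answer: -180/17 ≈ -10.588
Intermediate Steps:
(20/68)*(-31 - 5) = (20*(1/68))*(-36) = (5/17)*(-36) = -180/17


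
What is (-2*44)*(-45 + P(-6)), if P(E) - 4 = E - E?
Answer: 3608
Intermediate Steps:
P(E) = 4 (P(E) = 4 + (E - E) = 4 + 0 = 4)
(-2*44)*(-45 + P(-6)) = (-2*44)*(-45 + 4) = -88*(-41) = 3608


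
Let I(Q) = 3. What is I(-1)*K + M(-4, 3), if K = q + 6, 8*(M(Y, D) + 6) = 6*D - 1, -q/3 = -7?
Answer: 617/8 ≈ 77.125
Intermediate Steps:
q = 21 (q = -3*(-7) = 21)
M(Y, D) = -49/8 + 3*D/4 (M(Y, D) = -6 + (6*D - 1)/8 = -6 + (-1 + 6*D)/8 = -6 + (-⅛ + 3*D/4) = -49/8 + 3*D/4)
K = 27 (K = 21 + 6 = 27)
I(-1)*K + M(-4, 3) = 3*27 + (-49/8 + (¾)*3) = 81 + (-49/8 + 9/4) = 81 - 31/8 = 617/8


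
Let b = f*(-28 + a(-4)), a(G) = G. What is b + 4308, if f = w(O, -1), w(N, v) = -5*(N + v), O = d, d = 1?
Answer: 4308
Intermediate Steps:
O = 1
w(N, v) = -5*N - 5*v
f = 0 (f = -5*1 - 5*(-1) = -5 + 5 = 0)
b = 0 (b = 0*(-28 - 4) = 0*(-32) = 0)
b + 4308 = 0 + 4308 = 4308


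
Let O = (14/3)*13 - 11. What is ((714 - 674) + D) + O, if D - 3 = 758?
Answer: 2552/3 ≈ 850.67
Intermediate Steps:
D = 761 (D = 3 + 758 = 761)
O = 149/3 (O = (14*(1/3))*13 - 11 = (14/3)*13 - 11 = 182/3 - 11 = 149/3 ≈ 49.667)
((714 - 674) + D) + O = ((714 - 674) + 761) + 149/3 = (40 + 761) + 149/3 = 801 + 149/3 = 2552/3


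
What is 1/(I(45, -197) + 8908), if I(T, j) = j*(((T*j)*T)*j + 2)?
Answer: -1/15481871811 ≈ -6.4592e-11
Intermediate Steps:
I(T, j) = j*(2 + T²*j²) (I(T, j) = j*((j*T²)*j + 2) = j*(T²*j² + 2) = j*(2 + T²*j²))
1/(I(45, -197) + 8908) = 1/(-197*(2 + 45²*(-197)²) + 8908) = 1/(-197*(2 + 2025*38809) + 8908) = 1/(-197*(2 + 78588225) + 8908) = 1/(-197*78588227 + 8908) = 1/(-15481880719 + 8908) = 1/(-15481871811) = -1/15481871811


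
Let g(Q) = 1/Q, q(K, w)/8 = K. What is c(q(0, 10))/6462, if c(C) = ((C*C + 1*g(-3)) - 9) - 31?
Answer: -121/19386 ≈ -0.0062416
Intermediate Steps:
q(K, w) = 8*K
c(C) = -121/3 + C² (c(C) = ((C*C + 1/(-3)) - 9) - 31 = ((C² + 1*(-⅓)) - 9) - 31 = ((C² - ⅓) - 9) - 31 = ((-⅓ + C²) - 9) - 31 = (-28/3 + C²) - 31 = -121/3 + C²)
c(q(0, 10))/6462 = (-121/3 + (8*0)²)/6462 = (-121/3 + 0²)*(1/6462) = (-121/3 + 0)*(1/6462) = -121/3*1/6462 = -121/19386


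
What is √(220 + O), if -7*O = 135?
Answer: √9835/7 ≈ 14.167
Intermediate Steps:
O = -135/7 (O = -⅐*135 = -135/7 ≈ -19.286)
√(220 + O) = √(220 - 135/7) = √(1405/7) = √9835/7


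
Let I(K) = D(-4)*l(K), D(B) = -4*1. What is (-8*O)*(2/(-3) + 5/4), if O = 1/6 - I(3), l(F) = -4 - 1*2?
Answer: 1001/9 ≈ 111.22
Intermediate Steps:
D(B) = -4
l(F) = -6 (l(F) = -4 - 2 = -6)
I(K) = 24 (I(K) = -4*(-6) = 24)
O = -143/6 (O = 1/6 - 1*24 = 1*(1/6) - 24 = 1/6 - 24 = -143/6 ≈ -23.833)
(-8*O)*(2/(-3) + 5/4) = (-8*(-143/6))*(2/(-3) + 5/4) = 572*(2*(-1/3) + 5*(1/4))/3 = 572*(-2/3 + 5/4)/3 = (572/3)*(7/12) = 1001/9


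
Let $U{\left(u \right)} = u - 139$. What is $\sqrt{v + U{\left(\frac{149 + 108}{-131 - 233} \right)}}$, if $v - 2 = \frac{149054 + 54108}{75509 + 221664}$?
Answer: $\frac{i \sqrt{400823362887917151}}{54085486} \approx 11.706 i$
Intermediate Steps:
$U{\left(u \right)} = -139 + u$ ($U{\left(u \right)} = u - 139 = -139 + u$)
$v = \frac{797508}{297173}$ ($v = 2 + \frac{149054 + 54108}{75509 + 221664} = 2 + \frac{203162}{297173} = \frac{797508}{297173} \approx 2.6836$)
$\sqrt{v + U{\left(\frac{149 + 108}{-131 - 233} \right)}} = \sqrt{\frac{797508}{297173} - \left(139 - \frac{149 + 108}{-131 - 233}\right)} = \sqrt{\frac{797508}{297173} - \left(139 - \frac{257}{-364}\right)} = \sqrt{\frac{797508}{297173} + \left(-139 + 257 \left(- \frac{1}{364}\right)\right)} = \sqrt{\frac{797508}{297173} - \frac{50853}{364}} = \sqrt{- \frac{14821845657}{108170972}} = \frac{i \sqrt{400823362887917151}}{54085486}$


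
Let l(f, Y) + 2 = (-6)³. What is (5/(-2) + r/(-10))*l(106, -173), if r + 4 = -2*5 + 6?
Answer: 1853/5 ≈ 370.60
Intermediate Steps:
l(f, Y) = -218 (l(f, Y) = -2 + (-6)³ = -2 - 216 = -218)
r = -8 (r = -4 + (-2*5 + 6) = -4 + (-10 + 6) = -4 - 4 = -8)
(5/(-2) + r/(-10))*l(106, -173) = (5/(-2) - 8/(-10))*(-218) = (5*(-½) - 8*(-⅒))*(-218) = (-5/2 + ⅘)*(-218) = -17/10*(-218) = 1853/5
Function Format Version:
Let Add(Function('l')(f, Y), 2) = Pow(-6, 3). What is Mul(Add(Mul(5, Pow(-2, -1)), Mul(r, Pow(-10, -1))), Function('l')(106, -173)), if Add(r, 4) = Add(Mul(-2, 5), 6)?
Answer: Rational(1853, 5) ≈ 370.60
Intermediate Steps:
Function('l')(f, Y) = -218 (Function('l')(f, Y) = Add(-2, Pow(-6, 3)) = Add(-2, -216) = -218)
r = -8 (r = Add(-4, Add(Mul(-2, 5), 6)) = Add(-4, Add(-10, 6)) = Add(-4, -4) = -8)
Mul(Add(Mul(5, Pow(-2, -1)), Mul(r, Pow(-10, -1))), Function('l')(106, -173)) = Mul(Add(Mul(5, Pow(-2, -1)), Mul(-8, Pow(-10, -1))), -218) = Mul(Add(Mul(5, Rational(-1, 2)), Mul(-8, Rational(-1, 10))), -218) = Mul(Add(Rational(-5, 2), Rational(4, 5)), -218) = Mul(Rational(-17, 10), -218) = Rational(1853, 5)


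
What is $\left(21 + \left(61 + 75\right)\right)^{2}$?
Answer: $24649$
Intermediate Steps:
$\left(21 + \left(61 + 75\right)\right)^{2} = \left(21 + 136\right)^{2} = 157^{2} = 24649$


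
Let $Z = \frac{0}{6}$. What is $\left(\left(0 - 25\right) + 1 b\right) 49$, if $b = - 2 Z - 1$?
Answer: $-1274$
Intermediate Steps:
$Z = 0$ ($Z = 0 \cdot \frac{1}{6} = 0$)
$b = -1$ ($b = \left(-2\right) 0 - 1 = 0 - 1 = -1$)
$\left(\left(0 - 25\right) + 1 b\right) 49 = \left(\left(0 - 25\right) + 1 \left(-1\right)\right) 49 = \left(-25 - 1\right) 49 = \left(-26\right) 49 = -1274$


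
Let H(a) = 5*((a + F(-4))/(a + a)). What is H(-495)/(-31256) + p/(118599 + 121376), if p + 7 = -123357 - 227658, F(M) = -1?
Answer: -135780291671/92820650175 ≈ -1.4628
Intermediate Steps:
H(a) = 5*(-1 + a)/(2*a) (H(a) = 5*((a - 1)/(a + a)) = 5*((-1 + a)/((2*a))) = 5*((-1 + a)*(1/(2*a))) = 5*((-1 + a)/(2*a)) = 5*(-1 + a)/(2*a))
p = -351022 (p = -7 + (-123357 - 227658) = -7 - 351015 = -351022)
H(-495)/(-31256) + p/(118599 + 121376) = ((5/2)*(-1 - 495)/(-495))/(-31256) - 351022/(118599 + 121376) = ((5/2)*(-1/495)*(-496))*(-1/31256) - 351022/239975 = (248/99)*(-1/31256) - 351022*1/239975 = -31/386793 - 351022/239975 = -135780291671/92820650175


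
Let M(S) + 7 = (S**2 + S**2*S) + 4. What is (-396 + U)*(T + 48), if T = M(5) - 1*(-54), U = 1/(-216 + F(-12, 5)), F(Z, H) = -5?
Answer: -21791733/221 ≈ -98605.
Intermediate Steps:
M(S) = -3 + S**2 + S**3 (M(S) = -7 + ((S**2 + S**2*S) + 4) = -7 + ((S**2 + S**3) + 4) = -7 + (4 + S**2 + S**3) = -3 + S**2 + S**3)
U = -1/221 (U = 1/(-216 - 5) = 1/(-221) = -1/221 ≈ -0.0045249)
T = 201 (T = (-3 + 5**2 + 5**3) - 1*(-54) = (-3 + 25 + 125) + 54 = 147 + 54 = 201)
(-396 + U)*(T + 48) = (-396 - 1/221)*(201 + 48) = -87517/221*249 = -21791733/221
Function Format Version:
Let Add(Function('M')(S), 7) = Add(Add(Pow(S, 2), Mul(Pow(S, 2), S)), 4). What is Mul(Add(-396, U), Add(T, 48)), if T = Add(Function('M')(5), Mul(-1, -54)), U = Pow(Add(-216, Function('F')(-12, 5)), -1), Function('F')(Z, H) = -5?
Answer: Rational(-21791733, 221) ≈ -98605.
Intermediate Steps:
Function('M')(S) = Add(-3, Pow(S, 2), Pow(S, 3)) (Function('M')(S) = Add(-7, Add(Add(Pow(S, 2), Mul(Pow(S, 2), S)), 4)) = Add(-7, Add(Add(Pow(S, 2), Pow(S, 3)), 4)) = Add(-7, Add(4, Pow(S, 2), Pow(S, 3))) = Add(-3, Pow(S, 2), Pow(S, 3)))
U = Rational(-1, 221) (U = Pow(Add(-216, -5), -1) = Pow(-221, -1) = Rational(-1, 221) ≈ -0.0045249)
T = 201 (T = Add(Add(-3, Pow(5, 2), Pow(5, 3)), Mul(-1, -54)) = Add(Add(-3, 25, 125), 54) = Add(147, 54) = 201)
Mul(Add(-396, U), Add(T, 48)) = Mul(Add(-396, Rational(-1, 221)), Add(201, 48)) = Mul(Rational(-87517, 221), 249) = Rational(-21791733, 221)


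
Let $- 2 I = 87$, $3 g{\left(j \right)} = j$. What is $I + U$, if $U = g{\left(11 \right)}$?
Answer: $- \frac{239}{6} \approx -39.833$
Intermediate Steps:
$g{\left(j \right)} = \frac{j}{3}$
$U = \frac{11}{3}$ ($U = \frac{1}{3} \cdot 11 = \frac{11}{3} \approx 3.6667$)
$I = - \frac{87}{2}$ ($I = \left(- \frac{1}{2}\right) 87 = - \frac{87}{2} \approx -43.5$)
$I + U = - \frac{87}{2} + \frac{11}{3} = - \frac{239}{6}$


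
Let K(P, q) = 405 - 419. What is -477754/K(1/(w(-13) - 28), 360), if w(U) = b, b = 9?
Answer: 238877/7 ≈ 34125.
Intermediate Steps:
w(U) = 9
K(P, q) = -14
-477754/K(1/(w(-13) - 28), 360) = -477754/(-14) = -477754*(-1/14) = 238877/7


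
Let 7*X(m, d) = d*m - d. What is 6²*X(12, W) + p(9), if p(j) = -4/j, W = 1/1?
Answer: 3536/63 ≈ 56.127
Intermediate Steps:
W = 1 (W = 1*1 = 1)
X(m, d) = -d/7 + d*m/7 (X(m, d) = (d*m - d)/7 = (-d + d*m)/7 = -d/7 + d*m/7)
6²*X(12, W) + p(9) = 6²*((⅐)*1*(-1 + 12)) - 4/9 = 36*((⅐)*1*11) - 4*⅑ = 36*(11/7) - 4/9 = 396/7 - 4/9 = 3536/63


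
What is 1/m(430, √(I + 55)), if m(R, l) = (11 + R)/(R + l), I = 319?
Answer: 430/441 + √374/441 ≈ 1.0189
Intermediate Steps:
1/m(430, √(I + 55)) = 1/((11 + 430)/(430 + √(319 + 55))) = 1/(441/(430 + √374)) = 430/441 + √374/441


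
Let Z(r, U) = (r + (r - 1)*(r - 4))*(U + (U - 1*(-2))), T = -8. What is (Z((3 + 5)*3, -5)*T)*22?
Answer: 681472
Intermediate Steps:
Z(r, U) = (2 + 2*U)*(r + (-1 + r)*(-4 + r)) (Z(r, U) = (r + (-1 + r)*(-4 + r))*(U + (U + 2)) = (r + (-1 + r)*(-4 + r))*(U + (2 + U)) = (r + (-1 + r)*(-4 + r))*(2 + 2*U) = (2 + 2*U)*(r + (-1 + r)*(-4 + r)))
(Z((3 + 5)*3, -5)*T)*22 = ((8 - 8*(3 + 5)*3 + 2*((3 + 5)*3)**2 + 8*(-5) - 8*(-5)*(3 + 5)*3 + 2*(-5)*((3 + 5)*3)**2)*(-8))*22 = ((8 - 64*3 + 2*(8*3)**2 - 40 - 8*(-5)*8*3 + 2*(-5)*(8*3)**2)*(-8))*22 = ((8 - 8*24 + 2*24**2 - 40 - 8*(-5)*24 + 2*(-5)*24**2)*(-8))*22 = ((8 - 192 + 2*576 - 40 + 960 + 2*(-5)*576)*(-8))*22 = ((8 - 192 + 1152 - 40 + 960 - 5760)*(-8))*22 = -3872*(-8)*22 = 30976*22 = 681472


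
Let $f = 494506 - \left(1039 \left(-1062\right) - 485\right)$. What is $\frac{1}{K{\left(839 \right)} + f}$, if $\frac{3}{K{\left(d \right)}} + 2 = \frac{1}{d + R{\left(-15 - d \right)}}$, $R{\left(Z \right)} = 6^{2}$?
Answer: $\frac{583}{931871572} \approx 6.2562 \cdot 10^{-7}$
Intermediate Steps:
$R{\left(Z \right)} = 36$
$f = 1598409$ ($f = 494506 - \left(-1103418 - 485\right) = 494506 - -1103903 = 494506 + 1103903 = 1598409$)
$K{\left(d \right)} = \frac{3}{-2 + \frac{1}{36 + d}}$ ($K{\left(d \right)} = \frac{3}{-2 + \frac{1}{d + 36}} = \frac{3}{-2 + \frac{1}{36 + d}}$)
$\frac{1}{K{\left(839 \right)} + f} = \frac{1}{\frac{3 \left(-36 - 839\right)}{71 + 2 \cdot 839} + 1598409} = \frac{1}{\frac{3 \left(-36 - 839\right)}{71 + 1678} + 1598409} = \frac{1}{3 \cdot \frac{1}{1749} \left(-875\right) + 1598409} = \frac{1}{- \frac{875}{583} + 1598409} = \frac{1}{\frac{931871572}{583}} = \frac{583}{931871572}$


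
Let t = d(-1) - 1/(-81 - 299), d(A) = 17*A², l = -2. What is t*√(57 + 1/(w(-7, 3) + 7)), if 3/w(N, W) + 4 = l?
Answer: 497*√9659/380 ≈ 128.54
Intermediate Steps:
w(N, W) = -½ (w(N, W) = 3/(-4 - 2) = 3/(-6) = 3*(-⅙) = -½)
t = 6461/380 (t = 17*(-1)² - 1/(-81 - 299) = 17*1 - 1/(-380) = 17 - 1*(-1/380) = 17 + 1/380 = 6461/380 ≈ 17.003)
t*√(57 + 1/(w(-7, 3) + 7)) = 6461*√(57 + 1/(-½ + 7))/380 = 6461*√(57 + 1/(13/2))/380 = 6461*√(57 + 2/13)/380 = 6461*√(743/13)/380 = 6461*(√9659/13)/380 = 497*√9659/380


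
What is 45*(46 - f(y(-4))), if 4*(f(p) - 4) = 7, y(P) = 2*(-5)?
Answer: 7245/4 ≈ 1811.3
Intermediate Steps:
y(P) = -10
f(p) = 23/4 (f(p) = 4 + (¼)*7 = 4 + 7/4 = 23/4)
45*(46 - f(y(-4))) = 45*(46 - 1*23/4) = 45*(46 - 23/4) = 45*(161/4) = 7245/4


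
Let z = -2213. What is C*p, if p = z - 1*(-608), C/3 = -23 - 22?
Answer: 216675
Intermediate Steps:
C = -135 (C = 3*(-23 - 22) = 3*(-45) = -135)
p = -1605 (p = -2213 - 1*(-608) = -2213 + 608 = -1605)
C*p = -135*(-1605) = 216675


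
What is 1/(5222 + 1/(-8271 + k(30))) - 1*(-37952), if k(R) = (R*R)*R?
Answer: 3711813364457/97802839 ≈ 37952.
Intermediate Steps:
k(R) = R³ (k(R) = R²*R = R³)
1/(5222 + 1/(-8271 + k(30))) - 1*(-37952) = 1/(5222 + 1/(-8271 + 30³)) - 1*(-37952) = 1/(5222 + 1/(-8271 + 27000)) + 37952 = 1/(5222 + 1/18729) + 37952 = 1/(97802839/18729) + 37952 = 18729/97802839 + 37952 = 3711813364457/97802839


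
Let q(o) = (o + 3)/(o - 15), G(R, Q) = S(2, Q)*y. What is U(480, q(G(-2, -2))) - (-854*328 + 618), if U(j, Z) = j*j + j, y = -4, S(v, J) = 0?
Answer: 510374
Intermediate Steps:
G(R, Q) = 0 (G(R, Q) = 0*(-4) = 0)
q(o) = (3 + o)/(-15 + o)
U(j, Z) = j + j² (U(j, Z) = j² + j = j + j²)
U(480, q(G(-2, -2))) - (-854*328 + 618) = 480*(1 + 480) - (-854*328 + 618) = 480*481 - (-280112 + 618) = 230880 - 1*(-279494) = 230880 + 279494 = 510374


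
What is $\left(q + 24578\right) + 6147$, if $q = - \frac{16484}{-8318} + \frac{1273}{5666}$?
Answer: $\frac{724083361729}{23564894} \approx 30727.0$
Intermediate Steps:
$q = \frac{51993579}{23564894}$ ($q = \left(-16484\right) \left(- \frac{1}{8318}\right) + 1273 \cdot \frac{1}{5666} = \frac{8242}{4159} + \frac{1273}{5666} = \frac{51993579}{23564894} \approx 2.2064$)
$\left(q + 24578\right) + 6147 = \left(\frac{51993579}{23564894} + 24578\right) + 6147 = \frac{579229958311}{23564894} + 6147 = \frac{724083361729}{23564894}$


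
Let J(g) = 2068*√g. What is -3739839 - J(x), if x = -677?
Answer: -3739839 - 2068*I*√677 ≈ -3.7398e+6 - 53808.0*I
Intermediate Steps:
-3739839 - J(x) = -3739839 - 2068*√(-677) = -3739839 - 2068*I*√677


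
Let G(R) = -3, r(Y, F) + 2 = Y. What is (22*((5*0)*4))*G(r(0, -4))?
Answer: 0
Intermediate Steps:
r(Y, F) = -2 + Y
(22*((5*0)*4))*G(r(0, -4)) = (22*((5*0)*4))*(-3) = (22*(0*4))*(-3) = (22*0)*(-3) = 0*(-3) = 0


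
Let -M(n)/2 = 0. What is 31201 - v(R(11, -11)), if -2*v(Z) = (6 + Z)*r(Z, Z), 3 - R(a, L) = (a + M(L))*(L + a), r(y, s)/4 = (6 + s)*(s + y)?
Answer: 32173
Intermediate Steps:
r(y, s) = 4*(6 + s)*(s + y) (r(y, s) = 4*((6 + s)*(s + y)) = 4*(6 + s)*(s + y))
M(n) = 0 (M(n) = -2*0 = 0)
R(a, L) = 3 - a*(L + a) (R(a, L) = 3 - (a + 0)*(L + a) = 3 - a*(L + a))
v(Z) = -(6 + Z)*(8*Z**2 + 48*Z)/2 (v(Z) = -(6 + Z)*(4*Z**2 + 24*Z + 24*Z + 4*Z*Z)/2 = -(6 + Z)*(4*Z**2 + 24*Z + 24*Z + 4*Z**2)/2 = -(6 + Z)*(8*Z**2 + 48*Z)/2)
31201 - v(R(11, -11)) = 31201 - (-4)*(3 - 1*11**2 - 1*(-11)*11)*(6 + (3 - 1*11**2 - 1*(-11)*11))**2 = 31201 - (-4)*(3 - 1*121 + 121)*(6 + (3 - 1*121 + 121))**2 = 31201 - (-4)*(3 - 121 + 121)*(6 + (3 - 121 + 121))**2 = 31201 - (-4)*3*(6 + 3)**2 = 31201 - (-4)*3*9**2 = 31201 - (-4)*3*81 = 31201 - 1*(-972) = 31201 + 972 = 32173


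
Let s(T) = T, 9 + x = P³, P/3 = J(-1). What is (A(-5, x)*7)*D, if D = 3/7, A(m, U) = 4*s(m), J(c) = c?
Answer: -60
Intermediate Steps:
P = -3 (P = 3*(-1) = -3)
x = -36 (x = -9 + (-3)³ = -9 - 27 = -36)
A(m, U) = 4*m
D = 3/7 (D = 3*(⅐) = 3/7 ≈ 0.42857)
(A(-5, x)*7)*D = ((4*(-5))*7)*(3/7) = -20*7*(3/7) = -140*3/7 = -60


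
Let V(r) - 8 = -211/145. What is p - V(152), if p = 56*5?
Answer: 39651/145 ≈ 273.46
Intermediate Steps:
V(r) = 949/145 (V(r) = 8 - 211/145 = 949/145)
p = 280
p - V(152) = 280 - 1*949/145 = 280 - 949/145 = 39651/145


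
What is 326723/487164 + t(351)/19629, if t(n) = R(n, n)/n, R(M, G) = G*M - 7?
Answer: 770354982011/1118817432252 ≈ 0.68854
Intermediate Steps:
R(M, G) = -7 + G*M
t(n) = (-7 + n**2)/n (t(n) = (-7 + n*n)/n = (-7 + n**2)/n)
326723/487164 + t(351)/19629 = 326723/487164 + (351 - 7/351)/19629 = 326723*(1/487164) + (351 - 7*1/351)*(1/19629) = 326723/487164 + (351 - 7/351)*(1/19629) = 326723/487164 + (123194/351)*(1/19629) = 326723/487164 + 123194/6889779 = 770354982011/1118817432252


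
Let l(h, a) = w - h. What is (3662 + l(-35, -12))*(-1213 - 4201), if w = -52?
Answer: -19734030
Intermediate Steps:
l(h, a) = -52 - h
(3662 + l(-35, -12))*(-1213 - 4201) = (3662 + (-52 - 1*(-35)))*(-1213 - 4201) = (3662 + (-52 + 35))*(-5414) = (3662 - 17)*(-5414) = 3645*(-5414) = -19734030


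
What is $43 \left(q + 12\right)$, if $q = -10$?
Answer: $86$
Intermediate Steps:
$43 \left(q + 12\right) = 43 \left(-10 + 12\right) = 43 \cdot 2 = 86$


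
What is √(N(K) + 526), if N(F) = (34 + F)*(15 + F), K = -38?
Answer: √618 ≈ 24.860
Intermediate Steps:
N(F) = (15 + F)*(34 + F)
√(N(K) + 526) = √((510 + (-38)² + 49*(-38)) + 526) = √((510 + 1444 - 1862) + 526) = √(92 + 526) = √618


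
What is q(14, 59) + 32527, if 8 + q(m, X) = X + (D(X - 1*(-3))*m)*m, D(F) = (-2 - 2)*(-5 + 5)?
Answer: 32578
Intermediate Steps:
D(F) = 0 (D(F) = -4*0 = 0)
q(m, X) = -8 + X (q(m, X) = -8 + (X + (0*m)*m) = -8 + (X + 0*m) = -8 + (X + 0) = -8 + X)
q(14, 59) + 32527 = (-8 + 59) + 32527 = 51 + 32527 = 32578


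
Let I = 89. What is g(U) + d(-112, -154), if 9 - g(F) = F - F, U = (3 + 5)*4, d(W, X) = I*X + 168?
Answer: -13529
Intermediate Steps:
d(W, X) = 168 + 89*X (d(W, X) = 89*X + 168 = 168 + 89*X)
U = 32 (U = 8*4 = 32)
g(F) = 9 (g(F) = 9 - (F - F) = 9 - 1*0 = 9 + 0 = 9)
g(U) + d(-112, -154) = 9 + (168 + 89*(-154)) = 9 + (168 - 13706) = 9 - 13538 = -13529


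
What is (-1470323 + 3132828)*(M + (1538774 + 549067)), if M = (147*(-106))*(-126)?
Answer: 6735095368365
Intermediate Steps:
M = 1963332 (M = -15582*(-126) = 1963332)
(-1470323 + 3132828)*(M + (1538774 + 549067)) = (-1470323 + 3132828)*(1963332 + (1538774 + 549067)) = 1662505*(1963332 + 2087841) = 1662505*4051173 = 6735095368365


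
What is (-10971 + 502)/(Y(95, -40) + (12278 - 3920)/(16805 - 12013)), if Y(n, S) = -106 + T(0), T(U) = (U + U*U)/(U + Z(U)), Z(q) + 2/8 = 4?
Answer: 25083724/249797 ≈ 100.42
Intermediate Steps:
Z(q) = 15/4 (Z(q) = -1/4 + 4 = 15/4)
T(U) = (U + U**2)/(15/4 + U) (T(U) = (U + U*U)/(U + 15/4) = (U + U**2)/(15/4 + U))
Y(n, S) = -106 (Y(n, S) = -106 + 4*0*(1 + 0)/(15 + 4*0) = -106 + 4*0*1/(15 + 0) = -106 + 4*0*1/15 = -106 + 4*0*(1/15)*1 = -106 + 0 = -106)
(-10971 + 502)/(Y(95, -40) + (12278 - 3920)/(16805 - 12013)) = (-10971 + 502)/(-106 + (12278 - 3920)/(16805 - 12013)) = -10469/(-106 + 8358/4792) = -10469/(-106 + 8358*(1/4792)) = -10469/(-106 + 4179/2396) = -10469/(-249797/2396) = -10469*(-2396/249797) = 25083724/249797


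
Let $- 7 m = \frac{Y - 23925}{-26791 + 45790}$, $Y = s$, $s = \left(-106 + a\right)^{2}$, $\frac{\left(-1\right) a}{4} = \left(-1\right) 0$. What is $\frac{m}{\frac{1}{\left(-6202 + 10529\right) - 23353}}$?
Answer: $- \frac{3832078}{2111} \approx -1815.3$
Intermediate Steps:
$a = 0$ ($a = - 4 \left(\left(-1\right) 0\right) = \left(-4\right) 0 = 0$)
$s = 11236$ ($s = \left(-106 + 0\right)^{2} = \left(-106\right)^{2} = 11236$)
$Y = 11236$
$m = \frac{12689}{132993}$ ($m = - \frac{\left(11236 - 23925\right) \frac{1}{-26791 + 45790}}{7} = - \frac{\left(-12689\right) \frac{1}{18999}}{7} = \left(- \frac{1}{7}\right) \left(- \frac{12689}{18999}\right) = \frac{12689}{132993} \approx 0.095411$)
$\frac{m}{\frac{1}{\left(-6202 + 10529\right) - 23353}} = \frac{12689}{132993 \frac{1}{\left(-6202 + 10529\right) - 23353}} = \frac{12689}{132993 \frac{1}{4327 - 23353}} = \frac{12689}{132993 \frac{1}{-19026}} = \frac{12689}{132993 \left(- \frac{1}{19026}\right)} = \frac{12689}{132993} \left(-19026\right) = - \frac{3832078}{2111}$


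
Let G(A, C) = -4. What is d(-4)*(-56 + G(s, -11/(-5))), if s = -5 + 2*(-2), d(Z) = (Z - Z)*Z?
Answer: 0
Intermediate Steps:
d(Z) = 0 (d(Z) = 0*Z = 0)
s = -9 (s = -5 - 4 = -9)
d(-4)*(-56 + G(s, -11/(-5))) = 0*(-56 - 4) = 0*(-60) = 0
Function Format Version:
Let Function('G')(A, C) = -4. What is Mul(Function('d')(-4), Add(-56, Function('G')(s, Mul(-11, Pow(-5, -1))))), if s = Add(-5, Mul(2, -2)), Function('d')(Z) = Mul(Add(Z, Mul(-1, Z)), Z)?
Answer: 0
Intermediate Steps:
Function('d')(Z) = 0 (Function('d')(Z) = Mul(0, Z) = 0)
s = -9 (s = Add(-5, -4) = -9)
Mul(Function('d')(-4), Add(-56, Function('G')(s, Mul(-11, Pow(-5, -1))))) = Mul(0, Add(-56, -4)) = Mul(0, -60) = 0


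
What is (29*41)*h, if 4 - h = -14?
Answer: 21402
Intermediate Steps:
h = 18 (h = 4 - 1*(-14) = 4 + 14 = 18)
(29*41)*h = (29*41)*18 = 1189*18 = 21402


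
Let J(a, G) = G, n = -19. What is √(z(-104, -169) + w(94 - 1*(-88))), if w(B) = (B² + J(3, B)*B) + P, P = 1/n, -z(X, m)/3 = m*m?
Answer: I*√7016054/19 ≈ 139.41*I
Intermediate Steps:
z(X, m) = -3*m² (z(X, m) = -3*m*m = -3*m²)
P = -1/19 (P = 1/(-19) = -1/19 ≈ -0.052632)
w(B) = -1/19 + 2*B² (w(B) = (B² + B*B) - 1/19 = (B² + B²) - 1/19 = 2*B² - 1/19 = -1/19 + 2*B²)
√(z(-104, -169) + w(94 - 1*(-88))) = √(-3*(-169)² + (-1/19 + 2*(94 - 1*(-88))²)) = √(-3*28561 + (-1/19 + 2*(94 + 88)²)) = √(-85683 + (-1/19 + 2*182²)) = √(-85683 + (-1/19 + 2*33124)) = √(-85683 + (-1/19 + 66248)) = √(-85683 + 1258711/19) = √(-369266/19) = I*√7016054/19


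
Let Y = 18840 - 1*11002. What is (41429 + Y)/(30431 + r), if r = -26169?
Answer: 49267/4262 ≈ 11.560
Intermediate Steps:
Y = 7838 (Y = 18840 - 11002 = 7838)
(41429 + Y)/(30431 + r) = (41429 + 7838)/(30431 - 26169) = 49267/4262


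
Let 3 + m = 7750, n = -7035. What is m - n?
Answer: 14782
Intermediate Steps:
m = 7747 (m = -3 + 7750 = 7747)
m - n = 7747 - 1*(-7035) = 7747 + 7035 = 14782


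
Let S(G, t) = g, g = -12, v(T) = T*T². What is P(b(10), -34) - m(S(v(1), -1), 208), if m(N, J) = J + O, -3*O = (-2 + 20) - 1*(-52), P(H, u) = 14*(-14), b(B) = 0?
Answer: -1142/3 ≈ -380.67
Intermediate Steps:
P(H, u) = -196
v(T) = T³
O = -70/3 (O = -((-2 + 20) - 1*(-52))/3 = -(18 + 52)/3 = -⅓*70 = -70/3 ≈ -23.333)
S(G, t) = -12
m(N, J) = -70/3 + J (m(N, J) = J - 70/3 = -70/3 + J)
P(b(10), -34) - m(S(v(1), -1), 208) = -196 - (-70/3 + 208) = -196 - 1*554/3 = -196 - 554/3 = -1142/3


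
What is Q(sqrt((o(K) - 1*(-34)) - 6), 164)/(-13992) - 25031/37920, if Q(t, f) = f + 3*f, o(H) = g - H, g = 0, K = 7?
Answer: -5209851/7369120 ≈ -0.70698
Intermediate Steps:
o(H) = -H (o(H) = 0 - H = -H)
Q(t, f) = 4*f
Q(sqrt((o(K) - 1*(-34)) - 6), 164)/(-13992) - 25031/37920 = (4*164)/(-13992) - 25031/37920 = 656*(-1/13992) - 25031*1/37920 = -82/1749 - 25031/37920 = -5209851/7369120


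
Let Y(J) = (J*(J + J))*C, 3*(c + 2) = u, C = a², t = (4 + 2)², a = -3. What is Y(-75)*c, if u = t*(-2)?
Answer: -2632500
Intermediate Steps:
t = 36 (t = 6² = 36)
C = 9 (C = (-3)² = 9)
u = -72 (u = 36*(-2) = -72)
c = -26 (c = -2 + (⅓)*(-72) = -2 - 24 = -26)
Y(J) = 18*J² (Y(J) = (J*(J + J))*9 = (J*(2*J))*9 = (2*J²)*9 = 18*J²)
Y(-75)*c = (18*(-75)²)*(-26) = (18*5625)*(-26) = 101250*(-26) = -2632500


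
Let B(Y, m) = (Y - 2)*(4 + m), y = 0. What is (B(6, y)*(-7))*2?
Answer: -224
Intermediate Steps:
B(Y, m) = (-2 + Y)*(4 + m)
(B(6, y)*(-7))*2 = ((-8 - 2*0 + 4*6 + 6*0)*(-7))*2 = ((-8 + 0 + 24 + 0)*(-7))*2 = (16*(-7))*2 = -112*2 = -224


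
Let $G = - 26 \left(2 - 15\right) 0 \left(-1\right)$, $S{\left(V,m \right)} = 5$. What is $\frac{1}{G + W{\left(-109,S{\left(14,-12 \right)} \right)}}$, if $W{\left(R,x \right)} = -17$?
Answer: $- \frac{1}{17} \approx -0.058824$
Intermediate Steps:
$G = 0$ ($G = \left(-26\right) \left(-13\right) 0 = 338 \cdot 0 = 0$)
$\frac{1}{G + W{\left(-109,S{\left(14,-12 \right)} \right)}} = \frac{1}{0 - 17} = \frac{1}{-17} = - \frac{1}{17}$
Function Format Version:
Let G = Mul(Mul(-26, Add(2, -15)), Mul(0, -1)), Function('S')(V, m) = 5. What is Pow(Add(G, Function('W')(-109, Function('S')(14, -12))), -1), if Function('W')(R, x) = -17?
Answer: Rational(-1, 17) ≈ -0.058824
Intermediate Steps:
G = 0 (G = Mul(Mul(-26, -13), 0) = Mul(338, 0) = 0)
Pow(Add(G, Function('W')(-109, Function('S')(14, -12))), -1) = Pow(Add(0, -17), -1) = Pow(-17, -1) = Rational(-1, 17)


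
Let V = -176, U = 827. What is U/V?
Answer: -827/176 ≈ -4.6989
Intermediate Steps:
U/V = 827/(-176) = 827*(-1/176) = -827/176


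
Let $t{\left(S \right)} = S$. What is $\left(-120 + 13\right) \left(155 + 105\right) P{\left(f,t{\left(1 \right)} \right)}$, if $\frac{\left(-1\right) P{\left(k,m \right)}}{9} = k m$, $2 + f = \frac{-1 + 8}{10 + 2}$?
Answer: $-354705$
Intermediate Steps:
$f = - \frac{17}{12}$ ($f = -2 + \frac{-1 + 8}{10 + 2} = -2 + \frac{7}{12} = - \frac{17}{12} \approx -1.4167$)
$P{\left(k,m \right)} = - 9 k m$
$\left(-120 + 13\right) \left(155 + 105\right) P{\left(f,t{\left(1 \right)} \right)} = \left(-120 + 13\right) \left(155 + 105\right) \left(\left(-9\right) \left(- \frac{17}{12}\right) 1\right) = \left(-107\right) 260 \cdot \frac{51}{4} = \left(-27820\right) \frac{51}{4} = -354705$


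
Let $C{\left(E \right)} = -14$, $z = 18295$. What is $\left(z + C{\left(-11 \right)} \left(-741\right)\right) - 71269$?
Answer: $-42600$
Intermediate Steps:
$\left(z + C{\left(-11 \right)} \left(-741\right)\right) - 71269 = \left(18295 - -10374\right) - 71269 = \left(18295 + 10374\right) - 71269 = 28669 - 71269 = -42600$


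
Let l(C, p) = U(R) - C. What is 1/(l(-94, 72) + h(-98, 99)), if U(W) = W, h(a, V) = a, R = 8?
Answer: ¼ ≈ 0.25000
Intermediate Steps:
l(C, p) = 8 - C
1/(l(-94, 72) + h(-98, 99)) = 1/((8 - 1*(-94)) - 98) = 1/((8 + 94) - 98) = 1/(102 - 98) = 1/4 = ¼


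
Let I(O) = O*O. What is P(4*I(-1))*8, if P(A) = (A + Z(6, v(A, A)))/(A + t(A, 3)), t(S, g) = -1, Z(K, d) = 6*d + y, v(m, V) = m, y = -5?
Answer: 184/3 ≈ 61.333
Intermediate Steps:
I(O) = O**2
Z(K, d) = -5 + 6*d (Z(K, d) = 6*d - 5 = -5 + 6*d)
P(A) = (-5 + 7*A)/(-1 + A) (P(A) = (A + (-5 + 6*A))/(A - 1) = (-5 + 7*A)/(-1 + A))
P(4*I(-1))*8 = ((-5 + 7*(4*(-1)**2))/(-1 + 4*(-1)**2))*8 = ((-5 + 7*(4*1))/(-1 + 4*1))*8 = ((-5 + 7*4)/(-1 + 4))*8 = ((-5 + 28)/3)*8 = ((1/3)*23)*8 = (23/3)*8 = 184/3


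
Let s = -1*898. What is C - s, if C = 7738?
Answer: 8636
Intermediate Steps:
s = -898
C - s = 7738 - 1*(-898) = 7738 + 898 = 8636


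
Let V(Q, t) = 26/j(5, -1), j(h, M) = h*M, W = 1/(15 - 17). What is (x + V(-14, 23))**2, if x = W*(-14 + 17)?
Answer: 4489/100 ≈ 44.890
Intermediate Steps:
W = -1/2 (W = 1/(-2) = -1/2 ≈ -0.50000)
j(h, M) = M*h
V(Q, t) = -26/5 (V(Q, t) = 26/((-1*5)) = 26/(-5) = 26*(-1/5) = -26/5)
x = -3/2 (x = -(-14 + 17)/2 = -1/2*3 = -3/2 ≈ -1.5000)
(x + V(-14, 23))**2 = (-3/2 - 26/5)**2 = (-67/10)**2 = 4489/100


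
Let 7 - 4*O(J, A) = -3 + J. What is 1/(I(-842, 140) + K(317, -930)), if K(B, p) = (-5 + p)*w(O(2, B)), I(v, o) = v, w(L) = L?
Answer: -1/2712 ≈ -0.00036873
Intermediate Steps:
O(J, A) = 5/2 - J/4 (O(J, A) = 7/4 - (-3 + J)/4 = 7/4 + (¾ - J/4) = 5/2 - J/4)
K(B, p) = -10 + 2*p (K(B, p) = (-5 + p)*(5/2 - ¼*2) = (-5 + p)*(5/2 - ½) = (-5 + p)*2 = -10 + 2*p)
1/(I(-842, 140) + K(317, -930)) = 1/(-842 + (-10 + 2*(-930))) = 1/(-842 + (-10 - 1860)) = 1/(-842 - 1870) = 1/(-2712) = -1/2712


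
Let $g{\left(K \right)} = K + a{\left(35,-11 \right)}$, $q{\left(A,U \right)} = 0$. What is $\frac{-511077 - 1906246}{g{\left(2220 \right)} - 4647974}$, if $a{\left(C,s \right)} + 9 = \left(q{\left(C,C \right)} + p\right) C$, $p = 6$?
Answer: $\frac{2417323}{4645553} \approx 0.52035$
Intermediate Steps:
$a{\left(C,s \right)} = -9 + 6 C$ ($a{\left(C,s \right)} = -9 + \left(0 + 6\right) C = -9 + 6 C$)
$g{\left(K \right)} = 201 + K$ ($g{\left(K \right)} = K + \left(-9 + 6 \cdot 35\right) = K + \left(-9 + 210\right) = K + 201 = 201 + K$)
$\frac{-511077 - 1906246}{g{\left(2220 \right)} - 4647974} = \frac{-511077 - 1906246}{\left(201 + 2220\right) - 4647974} = - \frac{2417323}{2421 - 4647974} = - \frac{2417323}{-4645553} = \left(-2417323\right) \left(- \frac{1}{4645553}\right) = \frac{2417323}{4645553}$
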